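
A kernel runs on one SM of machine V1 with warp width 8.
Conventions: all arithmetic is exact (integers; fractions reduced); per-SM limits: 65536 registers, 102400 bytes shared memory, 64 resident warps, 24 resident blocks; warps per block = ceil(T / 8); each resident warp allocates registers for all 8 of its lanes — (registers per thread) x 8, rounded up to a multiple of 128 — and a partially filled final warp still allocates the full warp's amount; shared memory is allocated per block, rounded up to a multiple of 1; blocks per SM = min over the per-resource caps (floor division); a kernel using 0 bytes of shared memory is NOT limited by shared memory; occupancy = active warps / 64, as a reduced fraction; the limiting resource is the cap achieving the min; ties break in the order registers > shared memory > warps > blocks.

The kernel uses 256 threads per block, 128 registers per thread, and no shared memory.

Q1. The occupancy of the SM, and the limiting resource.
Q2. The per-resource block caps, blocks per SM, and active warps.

Answer: occupancy 1, limited by registers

registers: 2 blocks
shared memory: no limit (kernel uses none)
warps: 2 blocks
blocks: 24 blocks

Answer: 2 blocks, 64 active warps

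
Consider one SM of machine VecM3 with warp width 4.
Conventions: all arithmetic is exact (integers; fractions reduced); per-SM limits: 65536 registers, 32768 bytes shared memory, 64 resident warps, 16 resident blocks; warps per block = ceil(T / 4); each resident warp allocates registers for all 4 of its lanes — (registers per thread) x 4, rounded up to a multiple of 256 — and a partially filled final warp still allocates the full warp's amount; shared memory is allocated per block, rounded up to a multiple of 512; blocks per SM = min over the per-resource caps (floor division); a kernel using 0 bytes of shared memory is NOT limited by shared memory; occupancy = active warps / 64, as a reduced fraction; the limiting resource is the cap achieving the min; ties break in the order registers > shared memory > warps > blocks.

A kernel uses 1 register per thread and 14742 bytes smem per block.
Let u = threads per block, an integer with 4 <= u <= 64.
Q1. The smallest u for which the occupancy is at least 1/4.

Answer: u = 29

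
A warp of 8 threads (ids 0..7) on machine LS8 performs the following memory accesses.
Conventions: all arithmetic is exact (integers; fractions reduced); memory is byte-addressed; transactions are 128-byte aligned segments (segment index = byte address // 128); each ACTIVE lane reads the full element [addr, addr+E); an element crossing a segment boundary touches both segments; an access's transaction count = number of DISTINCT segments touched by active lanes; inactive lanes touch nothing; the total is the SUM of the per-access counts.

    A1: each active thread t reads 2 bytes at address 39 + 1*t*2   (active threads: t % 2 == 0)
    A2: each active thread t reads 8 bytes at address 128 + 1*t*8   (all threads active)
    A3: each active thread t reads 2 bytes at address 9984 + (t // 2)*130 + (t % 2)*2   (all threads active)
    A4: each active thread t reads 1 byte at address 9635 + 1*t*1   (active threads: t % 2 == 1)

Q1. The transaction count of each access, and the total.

A1: 1 transaction
A2: 1 transaction
A3: 4 transactions
A4: 1 transaction

Answer: 1,1,4,1; total 7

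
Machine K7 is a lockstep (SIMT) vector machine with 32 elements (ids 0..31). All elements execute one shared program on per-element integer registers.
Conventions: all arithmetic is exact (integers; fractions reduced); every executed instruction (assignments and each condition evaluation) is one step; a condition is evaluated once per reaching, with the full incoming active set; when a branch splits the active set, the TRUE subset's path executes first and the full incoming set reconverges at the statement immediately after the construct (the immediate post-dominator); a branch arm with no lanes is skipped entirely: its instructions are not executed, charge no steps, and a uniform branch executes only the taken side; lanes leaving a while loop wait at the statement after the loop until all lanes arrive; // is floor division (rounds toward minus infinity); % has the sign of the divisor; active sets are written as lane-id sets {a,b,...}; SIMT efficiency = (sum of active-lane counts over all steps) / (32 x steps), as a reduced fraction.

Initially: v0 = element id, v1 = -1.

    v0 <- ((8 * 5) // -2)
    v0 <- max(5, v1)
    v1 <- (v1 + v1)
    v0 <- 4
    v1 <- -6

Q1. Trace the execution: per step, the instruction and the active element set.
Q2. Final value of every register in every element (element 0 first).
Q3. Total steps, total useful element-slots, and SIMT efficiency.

step 0: v0 <- ((8 * 5) // -2)        {0,1,2,3,4,5,6,7,8,9,10,11,12,13,14,15,16,17,18,19,20,21,22,23,24,25,26,27,28,29,30,31}
step 1: v0 <- max(5, v1)             {0,1,2,3,4,5,6,7,8,9,10,11,12,13,14,15,16,17,18,19,20,21,22,23,24,25,26,27,28,29,30,31}
step 2: v1 <- (v1 + v1)              {0,1,2,3,4,5,6,7,8,9,10,11,12,13,14,15,16,17,18,19,20,21,22,23,24,25,26,27,28,29,30,31}
step 3: v0 <- 4                      {0,1,2,3,4,5,6,7,8,9,10,11,12,13,14,15,16,17,18,19,20,21,22,23,24,25,26,27,28,29,30,31}
step 4: v1 <- -6                     {0,1,2,3,4,5,6,7,8,9,10,11,12,13,14,15,16,17,18,19,20,21,22,23,24,25,26,27,28,29,30,31}

Answer: 5 steps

v0: 4,4,4,4,4,4,4,4,4,4,4,4,4,4,4,4,4,4,4,4,4,4,4,4,4,4,4,4,4,4,4,4
v1: -6,-6,-6,-6,-6,-6,-6,-6,-6,-6,-6,-6,-6,-6,-6,-6,-6,-6,-6,-6,-6,-6,-6,-6,-6,-6,-6,-6,-6,-6,-6,-6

steps = 5; useful = 160; efficiency = 160/160 = 1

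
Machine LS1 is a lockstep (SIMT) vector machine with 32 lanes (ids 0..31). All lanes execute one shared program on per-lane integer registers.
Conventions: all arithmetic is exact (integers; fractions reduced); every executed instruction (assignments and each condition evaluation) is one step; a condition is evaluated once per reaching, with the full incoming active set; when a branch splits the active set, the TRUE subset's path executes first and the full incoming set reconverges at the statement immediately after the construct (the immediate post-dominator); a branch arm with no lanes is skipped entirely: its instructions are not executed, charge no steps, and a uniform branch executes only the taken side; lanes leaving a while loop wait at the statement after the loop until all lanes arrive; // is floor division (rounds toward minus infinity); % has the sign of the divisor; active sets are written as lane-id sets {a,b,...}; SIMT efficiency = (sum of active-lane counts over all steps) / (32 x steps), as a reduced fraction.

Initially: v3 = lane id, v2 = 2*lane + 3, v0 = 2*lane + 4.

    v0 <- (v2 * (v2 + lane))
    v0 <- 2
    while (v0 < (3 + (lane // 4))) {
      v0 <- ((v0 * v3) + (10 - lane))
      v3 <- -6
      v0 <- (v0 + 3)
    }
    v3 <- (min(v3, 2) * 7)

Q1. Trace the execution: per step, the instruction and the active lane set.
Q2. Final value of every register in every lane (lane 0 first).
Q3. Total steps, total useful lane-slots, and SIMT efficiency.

step 0: v0 <- (v2 * (v2 + lane))     {0,1,2,3,4,5,6,7,8,9,10,11,12,13,14,15,16,17,18,19,20,21,22,23,24,25,26,27,28,29,30,31}
step 1: v0 <- 2                      {0,1,2,3,4,5,6,7,8,9,10,11,12,13,14,15,16,17,18,19,20,21,22,23,24,25,26,27,28,29,30,31}
step 2: eval (v0 < (3 + (lane // 4))) {0,1,2,3,4,5,6,7,8,9,10,11,12,13,14,15,16,17,18,19,20,21,22,23,24,25,26,27,28,29,30,31}
step 3: v0 <- ((v0 * v3) + (10 - lane)) {0,1,2,3,4,5,6,7,8,9,10,11,12,13,14,15,16,17,18,19,20,21,22,23,24,25,26,27,28,29,30,31}
step 4: v3 <- -6                     {0,1,2,3,4,5,6,7,8,9,10,11,12,13,14,15,16,17,18,19,20,21,22,23,24,25,26,27,28,29,30,31}
step 5: v0 <- (v0 + 3)               {0,1,2,3,4,5,6,7,8,9,10,11,12,13,14,15,16,17,18,19,20,21,22,23,24,25,26,27,28,29,30,31}
step 6: eval (v0 < (3 + (lane // 4))) {0,1,2,3,4,5,6,7,8,9,10,11,12,13,14,15,16,17,18,19,20,21,22,23,24,25,26,27,28,29,30,31}
step 7: v3 <- (min(v3, 2) * 7)       {0,1,2,3,4,5,6,7,8,9,10,11,12,13,14,15,16,17,18,19,20,21,22,23,24,25,26,27,28,29,30,31}

Answer: 8 steps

v3: -42,-42,-42,-42,-42,-42,-42,-42,-42,-42,-42,-42,-42,-42,-42,-42,-42,-42,-42,-42,-42,-42,-42,-42,-42,-42,-42,-42,-42,-42,-42,-42
v2: 3,5,7,9,11,13,15,17,19,21,23,25,27,29,31,33,35,37,39,41,43,45,47,49,51,53,55,57,59,61,63,65
v0: 13,14,15,16,17,18,19,20,21,22,23,24,25,26,27,28,29,30,31,32,33,34,35,36,37,38,39,40,41,42,43,44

steps = 8; useful = 256; efficiency = 256/256 = 1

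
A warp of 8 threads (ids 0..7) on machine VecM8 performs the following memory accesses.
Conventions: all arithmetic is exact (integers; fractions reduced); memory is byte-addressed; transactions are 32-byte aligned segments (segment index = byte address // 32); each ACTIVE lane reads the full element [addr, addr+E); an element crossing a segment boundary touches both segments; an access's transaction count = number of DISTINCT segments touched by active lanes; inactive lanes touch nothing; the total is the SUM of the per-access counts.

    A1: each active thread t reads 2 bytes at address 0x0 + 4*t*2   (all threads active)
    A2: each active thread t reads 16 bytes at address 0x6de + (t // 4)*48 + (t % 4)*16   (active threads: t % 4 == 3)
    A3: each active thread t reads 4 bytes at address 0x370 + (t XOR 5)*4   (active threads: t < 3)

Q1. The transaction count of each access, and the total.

A1: 2 transactions
A2: 3 transactions
A3: 1 transaction

Answer: 2,3,1; total 6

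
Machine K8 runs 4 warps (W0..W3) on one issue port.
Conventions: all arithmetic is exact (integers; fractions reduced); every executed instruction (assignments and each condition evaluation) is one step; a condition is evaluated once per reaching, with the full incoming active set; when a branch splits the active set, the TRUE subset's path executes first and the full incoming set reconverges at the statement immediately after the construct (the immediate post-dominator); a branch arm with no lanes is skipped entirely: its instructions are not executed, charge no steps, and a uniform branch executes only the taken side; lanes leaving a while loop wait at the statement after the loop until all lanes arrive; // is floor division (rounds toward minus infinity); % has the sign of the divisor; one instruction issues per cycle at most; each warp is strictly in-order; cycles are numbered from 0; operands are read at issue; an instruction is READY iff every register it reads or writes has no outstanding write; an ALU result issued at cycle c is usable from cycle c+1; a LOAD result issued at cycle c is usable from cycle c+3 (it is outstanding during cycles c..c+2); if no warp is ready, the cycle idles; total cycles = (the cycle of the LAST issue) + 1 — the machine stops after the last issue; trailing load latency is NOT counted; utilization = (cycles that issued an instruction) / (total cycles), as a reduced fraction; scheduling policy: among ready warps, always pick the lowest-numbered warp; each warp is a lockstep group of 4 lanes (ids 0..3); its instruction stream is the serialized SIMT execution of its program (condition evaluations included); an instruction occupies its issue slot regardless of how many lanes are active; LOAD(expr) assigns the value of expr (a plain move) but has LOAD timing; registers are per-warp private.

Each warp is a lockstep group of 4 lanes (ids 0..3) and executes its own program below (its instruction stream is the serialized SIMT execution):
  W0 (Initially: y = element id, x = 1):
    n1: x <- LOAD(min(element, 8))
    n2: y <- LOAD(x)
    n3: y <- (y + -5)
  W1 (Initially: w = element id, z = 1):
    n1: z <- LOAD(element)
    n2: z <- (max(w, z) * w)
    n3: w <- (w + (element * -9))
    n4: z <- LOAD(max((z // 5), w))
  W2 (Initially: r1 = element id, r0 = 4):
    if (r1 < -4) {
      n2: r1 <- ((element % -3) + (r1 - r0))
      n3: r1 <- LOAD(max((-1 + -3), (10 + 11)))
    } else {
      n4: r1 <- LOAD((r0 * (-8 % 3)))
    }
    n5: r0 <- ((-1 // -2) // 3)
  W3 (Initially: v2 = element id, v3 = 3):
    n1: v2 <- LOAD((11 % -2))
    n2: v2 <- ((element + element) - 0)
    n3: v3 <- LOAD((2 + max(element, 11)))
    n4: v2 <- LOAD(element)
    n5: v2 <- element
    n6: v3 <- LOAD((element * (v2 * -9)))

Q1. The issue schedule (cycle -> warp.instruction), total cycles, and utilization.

cycle 0: W0.I0
cycle 1: W1.I0
cycle 2: W2.I0
cycle 3: W0.I1
cycle 4: W1.I1
cycle 5: W1.I2
cycle 6: W0.I2
cycle 7: W1.I3
cycle 8: W2.I1
cycle 9: W2.I2
cycle 10: W3.I0
cycle 11: idle
cycle 12: idle
cycle 13: W3.I1
cycle 14: W3.I2
cycle 15: W3.I3
cycle 16: idle
cycle 17: idle
cycle 18: W3.I4
cycle 19: W3.I5

Answer: 20 cycles, utilization 4/5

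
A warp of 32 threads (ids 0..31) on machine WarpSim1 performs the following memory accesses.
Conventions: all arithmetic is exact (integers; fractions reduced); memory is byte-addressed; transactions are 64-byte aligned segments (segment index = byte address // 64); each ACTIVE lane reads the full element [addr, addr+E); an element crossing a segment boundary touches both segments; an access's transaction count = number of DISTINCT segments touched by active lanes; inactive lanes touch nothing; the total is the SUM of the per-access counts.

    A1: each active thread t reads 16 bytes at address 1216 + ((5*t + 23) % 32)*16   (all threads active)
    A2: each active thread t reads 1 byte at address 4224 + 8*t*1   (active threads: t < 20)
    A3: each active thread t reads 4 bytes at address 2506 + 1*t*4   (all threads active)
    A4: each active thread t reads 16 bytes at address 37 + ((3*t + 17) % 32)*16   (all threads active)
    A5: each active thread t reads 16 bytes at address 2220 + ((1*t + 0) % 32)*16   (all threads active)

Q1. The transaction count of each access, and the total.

A1: 8 transactions
A2: 3 transactions
A3: 3 transactions
A4: 9 transactions
A5: 9 transactions

Answer: 8,3,3,9,9; total 32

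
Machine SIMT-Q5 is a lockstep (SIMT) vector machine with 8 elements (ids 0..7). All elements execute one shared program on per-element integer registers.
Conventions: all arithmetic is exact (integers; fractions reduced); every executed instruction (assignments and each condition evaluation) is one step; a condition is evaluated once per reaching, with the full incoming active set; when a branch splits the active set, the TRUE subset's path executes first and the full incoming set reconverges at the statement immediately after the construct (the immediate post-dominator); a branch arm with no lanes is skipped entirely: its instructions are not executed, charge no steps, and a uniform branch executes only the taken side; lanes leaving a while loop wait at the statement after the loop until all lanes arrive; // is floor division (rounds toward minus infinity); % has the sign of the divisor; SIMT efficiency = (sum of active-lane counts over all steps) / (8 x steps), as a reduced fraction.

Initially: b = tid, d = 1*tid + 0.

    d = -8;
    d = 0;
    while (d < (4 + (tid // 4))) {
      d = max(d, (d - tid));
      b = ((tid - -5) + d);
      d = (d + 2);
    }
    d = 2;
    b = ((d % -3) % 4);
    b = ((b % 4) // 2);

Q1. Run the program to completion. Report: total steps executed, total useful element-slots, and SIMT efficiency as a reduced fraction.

Answer: 18 steps, 128 useful, 8/9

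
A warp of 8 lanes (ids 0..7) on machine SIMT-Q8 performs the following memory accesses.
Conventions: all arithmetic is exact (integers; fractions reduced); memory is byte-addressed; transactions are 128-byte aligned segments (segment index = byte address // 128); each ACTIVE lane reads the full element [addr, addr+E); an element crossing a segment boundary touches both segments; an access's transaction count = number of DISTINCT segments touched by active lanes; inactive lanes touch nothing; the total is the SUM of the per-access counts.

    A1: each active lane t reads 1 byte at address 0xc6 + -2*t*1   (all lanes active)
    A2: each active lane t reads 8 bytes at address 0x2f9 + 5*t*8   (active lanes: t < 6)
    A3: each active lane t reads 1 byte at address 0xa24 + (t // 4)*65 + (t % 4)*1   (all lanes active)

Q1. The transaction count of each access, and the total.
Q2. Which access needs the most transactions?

A1: 1 transaction
A2: 3 transactions
A3: 1 transaction

Answer: 1,3,1; total 5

Answer: A2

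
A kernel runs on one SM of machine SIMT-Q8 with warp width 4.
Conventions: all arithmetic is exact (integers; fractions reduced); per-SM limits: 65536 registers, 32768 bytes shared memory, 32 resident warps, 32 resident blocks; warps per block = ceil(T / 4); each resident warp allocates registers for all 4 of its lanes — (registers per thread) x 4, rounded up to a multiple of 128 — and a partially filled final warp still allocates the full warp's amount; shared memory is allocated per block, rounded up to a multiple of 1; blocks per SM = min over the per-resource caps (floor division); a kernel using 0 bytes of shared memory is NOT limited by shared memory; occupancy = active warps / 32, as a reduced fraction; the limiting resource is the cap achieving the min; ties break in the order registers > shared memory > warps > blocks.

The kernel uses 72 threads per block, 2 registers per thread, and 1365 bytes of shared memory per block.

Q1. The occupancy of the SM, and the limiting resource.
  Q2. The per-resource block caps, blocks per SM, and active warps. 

Answer: occupancy 9/16, limited by warps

registers: 28 blocks
shared memory: 24 blocks
warps: 1 block
blocks: 32 blocks

Answer: 1 block, 18 active warps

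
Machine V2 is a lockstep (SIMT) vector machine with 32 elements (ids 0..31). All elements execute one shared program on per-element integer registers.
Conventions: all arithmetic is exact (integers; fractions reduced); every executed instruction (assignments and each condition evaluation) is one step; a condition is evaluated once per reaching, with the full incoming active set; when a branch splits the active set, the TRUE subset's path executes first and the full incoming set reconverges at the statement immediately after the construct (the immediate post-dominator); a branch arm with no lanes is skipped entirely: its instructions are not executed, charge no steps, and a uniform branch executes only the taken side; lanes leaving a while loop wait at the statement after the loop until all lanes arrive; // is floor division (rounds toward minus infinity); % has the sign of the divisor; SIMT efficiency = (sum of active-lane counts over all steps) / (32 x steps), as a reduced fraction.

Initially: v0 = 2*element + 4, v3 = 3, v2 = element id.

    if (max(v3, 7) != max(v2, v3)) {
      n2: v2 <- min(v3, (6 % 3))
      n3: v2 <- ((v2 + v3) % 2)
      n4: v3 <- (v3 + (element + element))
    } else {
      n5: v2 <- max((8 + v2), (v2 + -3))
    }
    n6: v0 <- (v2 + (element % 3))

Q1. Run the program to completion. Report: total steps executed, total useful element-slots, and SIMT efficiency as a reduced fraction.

Answer: 6 steps, 158 useful, 79/96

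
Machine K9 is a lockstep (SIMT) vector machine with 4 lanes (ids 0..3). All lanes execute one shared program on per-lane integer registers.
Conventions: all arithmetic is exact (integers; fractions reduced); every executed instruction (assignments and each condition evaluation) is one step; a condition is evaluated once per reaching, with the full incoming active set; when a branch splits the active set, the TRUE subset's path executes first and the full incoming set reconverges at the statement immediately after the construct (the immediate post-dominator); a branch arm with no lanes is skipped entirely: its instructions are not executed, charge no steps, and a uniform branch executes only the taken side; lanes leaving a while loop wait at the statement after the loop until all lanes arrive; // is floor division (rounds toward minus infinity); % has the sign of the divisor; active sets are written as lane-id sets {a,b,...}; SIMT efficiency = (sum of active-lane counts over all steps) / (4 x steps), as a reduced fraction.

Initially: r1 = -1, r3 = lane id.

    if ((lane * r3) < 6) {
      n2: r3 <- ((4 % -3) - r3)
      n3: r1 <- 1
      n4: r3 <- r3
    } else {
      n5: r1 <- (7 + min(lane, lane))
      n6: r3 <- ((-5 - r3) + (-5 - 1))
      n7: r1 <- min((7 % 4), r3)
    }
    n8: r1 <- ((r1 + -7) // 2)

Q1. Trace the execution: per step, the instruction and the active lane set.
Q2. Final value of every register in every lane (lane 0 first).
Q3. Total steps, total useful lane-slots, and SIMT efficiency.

step 0: eval ((lane * r3) < 6)       {0,1,2,3}
step 1: r3 <- ((4 % -3) - r3)        {0,1,2}
step 2: r1 <- 1                      {0,1,2}
step 3: r3 <- r3                     {0,1,2}
step 4: r1 <- (7 + min(lane, lane))  {3}
step 5: r3 <- ((-5 - r3) + (-5 - 1)) {3}
step 6: r1 <- min((7 % 4), r3)       {3}
step 7: r1 <- ((r1 + -7) // 2)       {0,1,2,3}

Answer: 8 steps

r1: -3,-3,-3,-11
r3: -2,-3,-4,-14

steps = 8; useful = 20; efficiency = 20/32 = 5/8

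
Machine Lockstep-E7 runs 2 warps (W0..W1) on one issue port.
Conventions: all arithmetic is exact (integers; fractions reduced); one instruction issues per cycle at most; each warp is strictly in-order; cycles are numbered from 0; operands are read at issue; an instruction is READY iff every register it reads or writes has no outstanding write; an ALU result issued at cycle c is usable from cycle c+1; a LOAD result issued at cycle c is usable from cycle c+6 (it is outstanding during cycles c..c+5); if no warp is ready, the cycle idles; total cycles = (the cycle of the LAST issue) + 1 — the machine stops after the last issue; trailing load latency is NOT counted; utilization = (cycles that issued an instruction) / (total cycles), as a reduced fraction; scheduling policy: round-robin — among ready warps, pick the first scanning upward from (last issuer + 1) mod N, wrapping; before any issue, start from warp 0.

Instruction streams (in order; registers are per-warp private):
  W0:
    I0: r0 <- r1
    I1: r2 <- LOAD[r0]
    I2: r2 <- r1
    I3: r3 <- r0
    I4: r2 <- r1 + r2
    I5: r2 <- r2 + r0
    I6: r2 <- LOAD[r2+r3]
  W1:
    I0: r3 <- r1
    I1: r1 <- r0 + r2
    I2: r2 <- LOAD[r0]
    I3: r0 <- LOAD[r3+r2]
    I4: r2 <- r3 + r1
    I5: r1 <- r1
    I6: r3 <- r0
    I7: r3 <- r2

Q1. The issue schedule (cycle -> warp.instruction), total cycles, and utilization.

cycle 0: W0.I0
cycle 1: W1.I0
cycle 2: W0.I1
cycle 3: W1.I1
cycle 4: W1.I2
cycle 5: idle
cycle 6: idle
cycle 7: idle
cycle 8: W0.I2
cycle 9: W0.I3
cycle 10: W1.I3
cycle 11: W0.I4
cycle 12: W1.I4
cycle 13: W0.I5
cycle 14: W1.I5
cycle 15: W0.I6
cycle 16: W1.I6
cycle 17: W1.I7

Answer: 18 cycles, utilization 5/6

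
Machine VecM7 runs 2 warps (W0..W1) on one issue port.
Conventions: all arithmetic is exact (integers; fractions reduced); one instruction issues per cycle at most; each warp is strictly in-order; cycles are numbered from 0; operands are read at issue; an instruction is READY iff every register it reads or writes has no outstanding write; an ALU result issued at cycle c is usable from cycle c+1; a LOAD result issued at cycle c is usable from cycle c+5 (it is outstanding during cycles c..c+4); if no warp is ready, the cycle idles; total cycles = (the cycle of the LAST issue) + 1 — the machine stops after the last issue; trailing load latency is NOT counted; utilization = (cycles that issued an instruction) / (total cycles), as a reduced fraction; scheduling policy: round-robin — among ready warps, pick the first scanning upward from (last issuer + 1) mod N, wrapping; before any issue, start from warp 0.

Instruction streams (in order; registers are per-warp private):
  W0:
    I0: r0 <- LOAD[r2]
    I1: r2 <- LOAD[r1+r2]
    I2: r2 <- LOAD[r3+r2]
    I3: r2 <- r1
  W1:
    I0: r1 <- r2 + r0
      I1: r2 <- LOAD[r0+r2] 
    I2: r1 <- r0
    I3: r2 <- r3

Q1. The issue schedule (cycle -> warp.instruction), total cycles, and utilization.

cycle 0: W0.I0
cycle 1: W1.I0
cycle 2: W0.I1
cycle 3: W1.I1
cycle 4: W1.I2
cycle 5: idle
cycle 6: idle
cycle 7: W0.I2
cycle 8: W1.I3
cycle 9: idle
cycle 10: idle
cycle 11: idle
cycle 12: W0.I3

Answer: 13 cycles, utilization 8/13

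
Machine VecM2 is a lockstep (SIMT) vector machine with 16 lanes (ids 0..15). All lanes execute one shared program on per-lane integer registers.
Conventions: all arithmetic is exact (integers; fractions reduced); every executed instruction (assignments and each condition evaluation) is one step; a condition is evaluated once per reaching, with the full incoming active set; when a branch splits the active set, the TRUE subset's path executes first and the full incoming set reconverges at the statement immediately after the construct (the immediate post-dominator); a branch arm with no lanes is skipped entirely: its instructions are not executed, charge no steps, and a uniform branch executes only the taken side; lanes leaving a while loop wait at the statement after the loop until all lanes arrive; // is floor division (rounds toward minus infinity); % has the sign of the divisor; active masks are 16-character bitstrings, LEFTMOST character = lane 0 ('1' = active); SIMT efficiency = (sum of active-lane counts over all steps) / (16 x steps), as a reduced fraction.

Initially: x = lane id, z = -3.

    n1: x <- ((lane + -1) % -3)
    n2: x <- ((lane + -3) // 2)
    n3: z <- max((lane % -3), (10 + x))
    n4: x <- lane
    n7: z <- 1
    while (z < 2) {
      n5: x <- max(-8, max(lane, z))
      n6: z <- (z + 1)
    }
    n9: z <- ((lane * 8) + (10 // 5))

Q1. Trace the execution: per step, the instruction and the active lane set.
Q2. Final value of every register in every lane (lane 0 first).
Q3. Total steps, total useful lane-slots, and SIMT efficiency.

step 0: x <- ((lane + -1) % -3)      1111111111111111
step 1: x <- ((lane + -3) // 2)      1111111111111111
step 2: z <- max((lane % -3), (10 + x)) 1111111111111111
step 3: x <- lane                    1111111111111111
step 4: z <- 1                       1111111111111111
step 5: eval (z < 2)                 1111111111111111
step 6: x <- max(-8, max(lane, z))   1111111111111111
step 7: z <- (z + 1)                 1111111111111111
step 8: eval (z < 2)                 1111111111111111
step 9: z <- ((lane * 8) + (10 // 5)) 1111111111111111

Answer: 10 steps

x: 1,1,2,3,4,5,6,7,8,9,10,11,12,13,14,15
z: 2,10,18,26,34,42,50,58,66,74,82,90,98,106,114,122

steps = 10; useful = 160; efficiency = 160/160 = 1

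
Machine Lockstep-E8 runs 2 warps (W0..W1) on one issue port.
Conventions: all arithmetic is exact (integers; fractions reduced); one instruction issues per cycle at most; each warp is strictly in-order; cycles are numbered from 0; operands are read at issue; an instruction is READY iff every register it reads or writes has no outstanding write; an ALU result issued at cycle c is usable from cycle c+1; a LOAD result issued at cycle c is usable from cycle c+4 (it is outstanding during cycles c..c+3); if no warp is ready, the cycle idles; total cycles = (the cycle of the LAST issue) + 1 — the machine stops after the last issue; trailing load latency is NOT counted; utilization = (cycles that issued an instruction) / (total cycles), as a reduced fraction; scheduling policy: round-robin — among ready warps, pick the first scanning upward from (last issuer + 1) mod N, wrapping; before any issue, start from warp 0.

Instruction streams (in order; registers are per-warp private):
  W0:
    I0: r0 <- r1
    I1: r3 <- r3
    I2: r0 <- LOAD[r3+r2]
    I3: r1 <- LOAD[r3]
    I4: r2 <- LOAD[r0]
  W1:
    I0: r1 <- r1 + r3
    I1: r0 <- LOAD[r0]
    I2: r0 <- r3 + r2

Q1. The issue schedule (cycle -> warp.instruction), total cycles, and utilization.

cycle 0: W0.I0
cycle 1: W1.I0
cycle 2: W0.I1
cycle 3: W1.I1
cycle 4: W0.I2
cycle 5: W0.I3
cycle 6: idle
cycle 7: W1.I2
cycle 8: W0.I4

Answer: 9 cycles, utilization 8/9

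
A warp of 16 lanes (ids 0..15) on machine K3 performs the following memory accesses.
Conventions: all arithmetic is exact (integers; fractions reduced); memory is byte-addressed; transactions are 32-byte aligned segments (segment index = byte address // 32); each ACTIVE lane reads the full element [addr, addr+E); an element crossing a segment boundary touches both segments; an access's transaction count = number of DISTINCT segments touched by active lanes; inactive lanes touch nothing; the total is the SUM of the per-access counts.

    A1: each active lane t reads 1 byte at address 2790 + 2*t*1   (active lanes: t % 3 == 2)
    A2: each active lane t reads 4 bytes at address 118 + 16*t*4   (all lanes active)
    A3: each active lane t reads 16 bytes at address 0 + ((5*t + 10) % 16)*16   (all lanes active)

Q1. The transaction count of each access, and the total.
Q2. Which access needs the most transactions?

A1: 2 transactions
A2: 16 transactions
A3: 8 transactions

Answer: 2,16,8; total 26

Answer: A2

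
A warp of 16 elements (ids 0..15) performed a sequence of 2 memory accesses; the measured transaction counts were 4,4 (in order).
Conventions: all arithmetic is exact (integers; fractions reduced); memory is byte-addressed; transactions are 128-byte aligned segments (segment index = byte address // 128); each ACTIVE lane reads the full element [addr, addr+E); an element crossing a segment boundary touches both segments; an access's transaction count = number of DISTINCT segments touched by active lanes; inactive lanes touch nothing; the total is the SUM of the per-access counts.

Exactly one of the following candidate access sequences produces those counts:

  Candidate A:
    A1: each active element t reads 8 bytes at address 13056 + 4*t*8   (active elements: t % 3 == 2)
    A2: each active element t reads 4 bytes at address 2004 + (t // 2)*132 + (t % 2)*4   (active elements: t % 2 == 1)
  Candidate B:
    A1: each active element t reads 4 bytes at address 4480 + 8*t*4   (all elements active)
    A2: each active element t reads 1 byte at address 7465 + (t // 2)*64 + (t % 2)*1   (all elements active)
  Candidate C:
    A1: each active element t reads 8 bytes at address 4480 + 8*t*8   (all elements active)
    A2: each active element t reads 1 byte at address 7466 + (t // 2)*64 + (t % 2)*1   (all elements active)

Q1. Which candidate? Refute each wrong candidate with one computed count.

A: A2 gives 8 transactions, not 4
C: A1 gives 8 transactions, not 4
B: all counts match (4,4)

Answer: B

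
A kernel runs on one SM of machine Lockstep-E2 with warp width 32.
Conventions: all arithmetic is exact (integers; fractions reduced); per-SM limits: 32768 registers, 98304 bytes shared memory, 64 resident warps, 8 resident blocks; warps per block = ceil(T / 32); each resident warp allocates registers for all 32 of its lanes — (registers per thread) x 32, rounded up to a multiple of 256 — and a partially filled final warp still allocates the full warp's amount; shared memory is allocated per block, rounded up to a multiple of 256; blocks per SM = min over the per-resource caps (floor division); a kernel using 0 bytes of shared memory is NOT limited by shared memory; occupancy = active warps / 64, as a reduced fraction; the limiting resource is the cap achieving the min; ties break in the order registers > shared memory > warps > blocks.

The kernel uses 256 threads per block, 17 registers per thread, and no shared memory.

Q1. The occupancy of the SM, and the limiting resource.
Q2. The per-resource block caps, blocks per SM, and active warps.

Answer: occupancy 5/8, limited by registers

registers: 5 blocks
shared memory: no limit (kernel uses none)
warps: 8 blocks
blocks: 8 blocks

Answer: 5 blocks, 40 active warps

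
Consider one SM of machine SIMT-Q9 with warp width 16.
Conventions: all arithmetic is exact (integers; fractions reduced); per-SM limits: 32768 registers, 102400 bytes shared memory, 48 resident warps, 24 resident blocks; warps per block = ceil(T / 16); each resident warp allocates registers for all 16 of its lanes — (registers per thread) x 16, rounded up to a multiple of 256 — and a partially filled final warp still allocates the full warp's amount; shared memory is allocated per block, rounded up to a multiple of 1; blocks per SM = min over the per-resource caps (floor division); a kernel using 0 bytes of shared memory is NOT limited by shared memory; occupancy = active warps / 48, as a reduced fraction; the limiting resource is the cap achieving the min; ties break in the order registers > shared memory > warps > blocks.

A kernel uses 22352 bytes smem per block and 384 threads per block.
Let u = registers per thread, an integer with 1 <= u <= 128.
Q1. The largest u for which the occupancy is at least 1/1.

Answer: u = 32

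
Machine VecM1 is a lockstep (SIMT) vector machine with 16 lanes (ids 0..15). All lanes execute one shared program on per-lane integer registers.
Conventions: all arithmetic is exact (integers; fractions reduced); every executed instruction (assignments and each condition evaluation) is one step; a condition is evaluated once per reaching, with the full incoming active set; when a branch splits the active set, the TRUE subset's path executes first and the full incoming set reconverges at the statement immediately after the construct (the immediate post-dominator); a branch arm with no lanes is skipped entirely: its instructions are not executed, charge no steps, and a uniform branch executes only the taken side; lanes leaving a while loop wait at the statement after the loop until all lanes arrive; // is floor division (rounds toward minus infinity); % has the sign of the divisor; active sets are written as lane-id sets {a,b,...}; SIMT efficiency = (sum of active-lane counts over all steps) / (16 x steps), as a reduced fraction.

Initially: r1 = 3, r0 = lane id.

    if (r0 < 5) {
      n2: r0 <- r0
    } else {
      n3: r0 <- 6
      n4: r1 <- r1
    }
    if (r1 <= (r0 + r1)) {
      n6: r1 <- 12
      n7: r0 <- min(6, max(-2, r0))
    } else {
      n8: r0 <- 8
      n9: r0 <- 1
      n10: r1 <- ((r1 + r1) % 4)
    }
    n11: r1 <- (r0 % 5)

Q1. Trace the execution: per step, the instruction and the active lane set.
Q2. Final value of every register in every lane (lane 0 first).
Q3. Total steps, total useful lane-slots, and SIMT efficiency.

step 0: eval (r0 < 5)                {0,1,2,3,4,5,6,7,8,9,10,11,12,13,14,15}
step 1: r0 <- r0                     {0,1,2,3,4}
step 2: r0 <- 6                      {5,6,7,8,9,10,11,12,13,14,15}
step 3: r1 <- r1                     {5,6,7,8,9,10,11,12,13,14,15}
step 4: eval (r1 <= (r0 + r1))       {0,1,2,3,4,5,6,7,8,9,10,11,12,13,14,15}
step 5: r1 <- 12                     {0,1,2,3,4,5,6,7,8,9,10,11,12,13,14,15}
step 6: r0 <- min(6, max(-2, r0))    {0,1,2,3,4,5,6,7,8,9,10,11,12,13,14,15}
step 7: r1 <- (r0 % 5)               {0,1,2,3,4,5,6,7,8,9,10,11,12,13,14,15}

Answer: 8 steps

r1: 0,1,2,3,4,1,1,1,1,1,1,1,1,1,1,1
r0: 0,1,2,3,4,6,6,6,6,6,6,6,6,6,6,6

steps = 8; useful = 107; efficiency = 107/128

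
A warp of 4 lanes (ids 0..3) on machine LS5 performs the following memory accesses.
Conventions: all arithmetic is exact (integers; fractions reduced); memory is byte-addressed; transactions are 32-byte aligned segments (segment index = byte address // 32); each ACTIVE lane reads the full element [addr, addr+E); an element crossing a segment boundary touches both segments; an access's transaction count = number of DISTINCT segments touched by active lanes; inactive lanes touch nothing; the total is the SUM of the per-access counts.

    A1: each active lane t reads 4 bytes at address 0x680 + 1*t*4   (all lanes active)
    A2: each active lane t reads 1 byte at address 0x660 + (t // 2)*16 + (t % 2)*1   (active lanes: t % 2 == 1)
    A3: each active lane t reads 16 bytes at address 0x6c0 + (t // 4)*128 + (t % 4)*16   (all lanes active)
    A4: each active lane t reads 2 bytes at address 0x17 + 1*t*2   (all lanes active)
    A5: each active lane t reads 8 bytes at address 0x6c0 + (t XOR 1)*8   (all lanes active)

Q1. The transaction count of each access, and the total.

A1: 1 transaction
A2: 1 transaction
A3: 2 transactions
A4: 1 transaction
A5: 1 transaction

Answer: 1,1,2,1,1; total 6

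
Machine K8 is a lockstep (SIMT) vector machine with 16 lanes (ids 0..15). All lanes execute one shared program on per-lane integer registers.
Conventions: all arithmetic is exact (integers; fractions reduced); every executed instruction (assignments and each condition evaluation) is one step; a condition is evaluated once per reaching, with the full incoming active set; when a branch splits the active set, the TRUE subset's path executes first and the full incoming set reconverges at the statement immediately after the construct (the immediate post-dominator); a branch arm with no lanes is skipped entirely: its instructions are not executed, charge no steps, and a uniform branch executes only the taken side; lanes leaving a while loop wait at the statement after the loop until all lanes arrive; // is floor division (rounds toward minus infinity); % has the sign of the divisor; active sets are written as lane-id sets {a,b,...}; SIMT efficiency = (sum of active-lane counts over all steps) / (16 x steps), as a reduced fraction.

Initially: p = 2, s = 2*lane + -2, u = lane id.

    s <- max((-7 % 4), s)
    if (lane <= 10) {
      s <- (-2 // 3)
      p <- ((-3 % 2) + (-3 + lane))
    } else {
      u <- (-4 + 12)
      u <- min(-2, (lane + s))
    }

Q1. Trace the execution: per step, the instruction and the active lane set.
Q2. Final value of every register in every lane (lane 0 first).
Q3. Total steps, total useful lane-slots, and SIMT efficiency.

step 0: s <- max((-7 % 4), s)        {0,1,2,3,4,5,6,7,8,9,10,11,12,13,14,15}
step 1: eval (lane <= 10)            {0,1,2,3,4,5,6,7,8,9,10,11,12,13,14,15}
step 2: s <- (-2 // 3)               {0,1,2,3,4,5,6,7,8,9,10}
step 3: p <- ((-3 % 2) + (-3 + lane)) {0,1,2,3,4,5,6,7,8,9,10}
step 4: u <- (-4 + 12)               {11,12,13,14,15}
step 5: u <- min(-2, (lane + s))     {11,12,13,14,15}

Answer: 6 steps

p: -2,-1,0,1,2,3,4,5,6,7,8,2,2,2,2,2
s: -1,-1,-1,-1,-1,-1,-1,-1,-1,-1,-1,20,22,24,26,28
u: 0,1,2,3,4,5,6,7,8,9,10,-2,-2,-2,-2,-2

steps = 6; useful = 64; efficiency = 64/96 = 2/3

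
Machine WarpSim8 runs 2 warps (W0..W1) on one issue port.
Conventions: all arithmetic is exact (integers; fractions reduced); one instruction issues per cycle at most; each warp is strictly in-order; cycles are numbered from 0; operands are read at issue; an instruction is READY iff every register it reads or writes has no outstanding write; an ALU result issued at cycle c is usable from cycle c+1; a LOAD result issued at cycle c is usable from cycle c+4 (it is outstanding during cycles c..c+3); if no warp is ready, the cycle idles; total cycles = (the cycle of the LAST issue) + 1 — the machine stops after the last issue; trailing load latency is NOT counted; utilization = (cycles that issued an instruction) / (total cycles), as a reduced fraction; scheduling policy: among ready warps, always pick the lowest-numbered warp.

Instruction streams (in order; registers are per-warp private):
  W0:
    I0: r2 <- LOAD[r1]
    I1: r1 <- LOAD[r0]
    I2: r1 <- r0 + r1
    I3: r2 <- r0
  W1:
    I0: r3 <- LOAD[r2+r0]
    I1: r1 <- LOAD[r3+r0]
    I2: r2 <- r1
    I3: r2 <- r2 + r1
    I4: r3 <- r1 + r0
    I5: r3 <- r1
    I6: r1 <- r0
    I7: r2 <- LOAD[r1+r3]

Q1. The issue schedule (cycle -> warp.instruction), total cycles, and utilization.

cycle 0: W0.I0
cycle 1: W0.I1
cycle 2: W1.I0
cycle 3: idle
cycle 4: idle
cycle 5: W0.I2
cycle 6: W0.I3
cycle 7: W1.I1
cycle 8: idle
cycle 9: idle
cycle 10: idle
cycle 11: W1.I2
cycle 12: W1.I3
cycle 13: W1.I4
cycle 14: W1.I5
cycle 15: W1.I6
cycle 16: W1.I7

Answer: 17 cycles, utilization 12/17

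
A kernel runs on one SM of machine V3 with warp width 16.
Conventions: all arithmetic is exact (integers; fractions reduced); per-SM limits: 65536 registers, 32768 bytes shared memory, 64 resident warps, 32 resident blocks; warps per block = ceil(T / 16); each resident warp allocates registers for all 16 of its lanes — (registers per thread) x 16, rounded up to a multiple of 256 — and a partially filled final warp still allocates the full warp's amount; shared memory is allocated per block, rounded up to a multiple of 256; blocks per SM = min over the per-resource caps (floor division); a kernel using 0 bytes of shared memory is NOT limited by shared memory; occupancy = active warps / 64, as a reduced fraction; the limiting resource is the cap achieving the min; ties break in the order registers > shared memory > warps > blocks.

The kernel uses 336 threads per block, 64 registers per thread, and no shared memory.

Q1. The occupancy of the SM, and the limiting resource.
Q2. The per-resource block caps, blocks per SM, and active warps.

Answer: occupancy 63/64, limited by registers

registers: 3 blocks
shared memory: no limit (kernel uses none)
warps: 3 blocks
blocks: 32 blocks

Answer: 3 blocks, 63 active warps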